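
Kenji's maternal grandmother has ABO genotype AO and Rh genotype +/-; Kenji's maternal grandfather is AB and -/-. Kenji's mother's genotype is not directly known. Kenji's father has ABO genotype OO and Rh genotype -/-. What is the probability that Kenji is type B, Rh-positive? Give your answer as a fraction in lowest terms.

1/16

Kenji's mother's ABO genotype from AO × AB: 1/4 AA, 1/4 AB, 1/4 AO, 1/4 BO.
Crossing each possibility with the father OO and summing P(type B): 1/4·0 + 1/4·1/2 + 1/4·0 + 1/4·1/2 = 1/4.
Similarly for Rh via the mother's Rh distribution: P(Rh+) = 1/4.
Independent loci: 1/4 × 1/4 = 1/16.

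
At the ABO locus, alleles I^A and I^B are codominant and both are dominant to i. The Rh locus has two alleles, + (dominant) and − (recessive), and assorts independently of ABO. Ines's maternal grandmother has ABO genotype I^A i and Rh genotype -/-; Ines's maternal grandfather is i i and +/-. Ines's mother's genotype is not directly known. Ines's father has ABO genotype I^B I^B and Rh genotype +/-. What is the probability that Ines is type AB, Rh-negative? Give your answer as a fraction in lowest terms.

Ines's mother's ABO genotype from I^A i × i i: 1/2 I^A i, 1/2 i i.
Crossing each possibility with the father I^B I^B and summing P(type AB): 1/2·1/2 + 1/2·0 = 1/4.
Similarly for Rh via the mother's Rh distribution: P(Rh-) = 3/8.
Independent loci: 1/4 × 3/8 = 3/32.

3/32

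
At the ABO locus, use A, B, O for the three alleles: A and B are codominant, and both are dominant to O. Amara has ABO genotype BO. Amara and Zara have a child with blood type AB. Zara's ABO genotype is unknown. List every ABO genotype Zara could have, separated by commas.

For each candidate genotype of Zara, check whether crossing it with BO can produce every observed child phenotype.
  AA → possible child types {A, AB} ✓
  AB → possible child types {A, B, AB} ✓
  AO → possible child types {O, A, B, AB} ✓
  BB → possible child types {B} ✗
  BO → possible child types {O, B} ✗
  OO → possible child types {O, B} ✗

AA, AB, AO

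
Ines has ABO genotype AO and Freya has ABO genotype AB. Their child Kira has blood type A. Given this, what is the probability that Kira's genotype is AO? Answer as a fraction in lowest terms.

1/2

Cross AO × AB → 1/4 AA, 1/4 AB, 1/4 AO, 1/4 BO.
Type-A genotypes among offspring: AA (1/4), AO (1/4); total 1/2.
P(AO | type A) = (1/4) / (1/2) = 1/2.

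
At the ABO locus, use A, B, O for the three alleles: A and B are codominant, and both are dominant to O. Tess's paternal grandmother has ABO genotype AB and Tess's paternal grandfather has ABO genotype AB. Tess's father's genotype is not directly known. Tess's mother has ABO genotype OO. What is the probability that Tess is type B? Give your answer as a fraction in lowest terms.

1/2

Tess's father's ABO genotype from AB × AB: 1/4 AA, 1/2 AB, 1/4 BB.
Crossing each possibility with the mother OO and summing P(type B): 1/4·0 + 1/2·1/2 + 1/4·1 = 1/2.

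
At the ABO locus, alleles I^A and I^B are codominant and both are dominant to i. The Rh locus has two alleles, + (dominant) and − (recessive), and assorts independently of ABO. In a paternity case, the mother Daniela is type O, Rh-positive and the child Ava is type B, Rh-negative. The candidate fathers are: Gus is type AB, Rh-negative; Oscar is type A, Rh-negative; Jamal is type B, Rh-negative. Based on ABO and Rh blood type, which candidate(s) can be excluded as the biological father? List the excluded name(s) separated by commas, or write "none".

Oscar

A candidate is excluded only if no genotype consistent with his phenotype could produce a type B, Rh-negative child with a type O, Rh-positive mother.
Oscar (type A, Rh-): no genotype consistent with that phenotype can produce a type-B Rh- child with a type-O mother.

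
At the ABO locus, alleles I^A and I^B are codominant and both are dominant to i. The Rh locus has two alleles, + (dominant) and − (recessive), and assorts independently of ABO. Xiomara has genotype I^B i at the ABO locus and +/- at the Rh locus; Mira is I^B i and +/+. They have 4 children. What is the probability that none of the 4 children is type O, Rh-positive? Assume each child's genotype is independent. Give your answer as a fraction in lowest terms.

ABO cross I^B i × I^B i → 1/4 O, 3/4 B.
Rh cross +/- × +/+ → 1 Rh+; so P(type O, Rh-positive) = 1/4 × 1 = 1/4 per child.
P(not type O, Rh-positive) = 3/4 for one child; (3/4)^4 = 81/256.

81/256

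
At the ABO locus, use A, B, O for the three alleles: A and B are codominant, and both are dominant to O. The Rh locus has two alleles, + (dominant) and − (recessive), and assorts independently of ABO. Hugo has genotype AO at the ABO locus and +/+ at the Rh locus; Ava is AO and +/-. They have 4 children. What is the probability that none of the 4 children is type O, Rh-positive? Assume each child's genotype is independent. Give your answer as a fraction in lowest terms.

81/256

ABO cross AO × AO → 1/4 O, 3/4 A.
Rh cross +/+ × +/- → 1 Rh+; so P(type O, Rh-positive) = 1/4 × 1 = 1/4 per child.
P(not type O, Rh-positive) = 3/4 for one child; (3/4)^4 = 81/256.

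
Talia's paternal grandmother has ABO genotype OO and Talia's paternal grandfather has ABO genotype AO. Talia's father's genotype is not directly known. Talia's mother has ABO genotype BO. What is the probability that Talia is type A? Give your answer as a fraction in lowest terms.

1/8

Talia's father's ABO genotype from OO × AO: 1/2 AO, 1/2 OO.
Crossing each possibility with the mother BO and summing P(type A): 1/2·1/4 + 1/2·0 = 1/8.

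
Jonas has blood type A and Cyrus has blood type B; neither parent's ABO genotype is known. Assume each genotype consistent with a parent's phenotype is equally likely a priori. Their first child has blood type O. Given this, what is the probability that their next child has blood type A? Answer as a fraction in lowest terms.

Possible genotypes: Jonas ∈ {AA, AO}; Cyrus ∈ {BB, BO}.
Weight each parental genotype pair by prior × P(type-O child):
  AO × BO: posterior weight 1; P(next child type A) = 1/4.
Weighted sum = 1/4.

1/4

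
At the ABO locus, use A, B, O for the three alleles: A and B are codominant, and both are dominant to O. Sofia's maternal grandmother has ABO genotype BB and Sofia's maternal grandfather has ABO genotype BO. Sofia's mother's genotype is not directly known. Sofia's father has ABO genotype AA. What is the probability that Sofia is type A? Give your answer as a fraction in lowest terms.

Sofia's mother's ABO genotype from BB × BO: 1/2 BB, 1/2 BO.
Crossing each possibility with the father AA and summing P(type A): 1/2·0 + 1/2·1/2 = 1/4.

1/4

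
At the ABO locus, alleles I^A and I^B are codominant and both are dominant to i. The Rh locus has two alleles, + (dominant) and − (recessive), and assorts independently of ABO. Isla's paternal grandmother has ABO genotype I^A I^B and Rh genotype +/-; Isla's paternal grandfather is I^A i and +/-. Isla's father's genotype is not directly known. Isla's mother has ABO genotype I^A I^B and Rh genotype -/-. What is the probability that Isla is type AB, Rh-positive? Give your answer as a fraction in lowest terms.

Isla's father's ABO genotype from I^A I^B × I^A i: 1/4 I^A I^A, 1/4 I^A I^B, 1/4 I^A i, 1/4 I^B i.
Crossing each possibility with the mother I^A I^B and summing P(type AB): 1/4·1/2 + 1/4·1/2 + 1/4·1/4 + 1/4·1/4 = 3/8.
Similarly for Rh via the father's Rh distribution: P(Rh+) = 1/2.
Independent loci: 3/8 × 1/2 = 3/16.

3/16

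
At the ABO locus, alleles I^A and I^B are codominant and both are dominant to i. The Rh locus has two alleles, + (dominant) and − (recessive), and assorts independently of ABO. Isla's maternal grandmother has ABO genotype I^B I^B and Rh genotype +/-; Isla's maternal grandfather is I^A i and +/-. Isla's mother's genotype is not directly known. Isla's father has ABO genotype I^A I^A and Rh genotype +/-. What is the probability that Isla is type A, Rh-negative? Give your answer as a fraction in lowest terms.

1/8

Isla's mother's ABO genotype from I^B I^B × I^A i: 1/2 I^A I^B, 1/2 I^B i.
Crossing each possibility with the father I^A I^A and summing P(type A): 1/2·1/2 + 1/2·1/2 = 1/2.
Similarly for Rh via the mother's Rh distribution: P(Rh-) = 1/4.
Independent loci: 1/2 × 1/4 = 1/8.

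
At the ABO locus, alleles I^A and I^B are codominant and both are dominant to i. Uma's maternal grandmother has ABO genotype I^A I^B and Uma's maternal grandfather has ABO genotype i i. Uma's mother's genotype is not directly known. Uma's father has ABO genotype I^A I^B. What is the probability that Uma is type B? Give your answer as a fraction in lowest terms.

Uma's mother's ABO genotype from I^A I^B × i i: 1/2 I^A i, 1/2 I^B i.
Crossing each possibility with the father I^A I^B and summing P(type B): 1/2·1/4 + 1/2·1/2 = 3/8.

3/8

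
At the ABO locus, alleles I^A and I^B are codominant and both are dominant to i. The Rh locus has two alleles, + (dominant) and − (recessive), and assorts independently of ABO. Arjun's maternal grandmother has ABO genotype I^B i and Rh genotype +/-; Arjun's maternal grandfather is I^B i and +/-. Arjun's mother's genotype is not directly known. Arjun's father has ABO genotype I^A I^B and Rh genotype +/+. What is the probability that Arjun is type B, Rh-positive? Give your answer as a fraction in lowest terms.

Arjun's mother's ABO genotype from I^B i × I^B i: 1/4 I^B I^B, 1/2 I^B i, 1/4 i i.
Crossing each possibility with the father I^A I^B and summing P(type B): 1/4·1/2 + 1/2·1/2 + 1/4·1/2 = 1/2.
Similarly for Rh via the mother's Rh distribution: P(Rh+) = 1.
Independent loci: 1/2 × 1 = 1/2.

1/2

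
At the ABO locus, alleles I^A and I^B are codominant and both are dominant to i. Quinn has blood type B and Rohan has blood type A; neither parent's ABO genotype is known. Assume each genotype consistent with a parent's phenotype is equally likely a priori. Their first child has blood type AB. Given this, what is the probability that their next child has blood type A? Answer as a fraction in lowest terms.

5/36

Possible genotypes: Quinn ∈ {I^B I^B, I^B i}; Rohan ∈ {I^A I^A, I^A i}.
Weight each parental genotype pair by prior × P(type-AB child):
  I^B I^B × I^A I^A: posterior weight 4/9; P(next child type A) = 0.
  I^B I^B × I^A i: posterior weight 2/9; P(next child type A) = 0.
  I^B i × I^A I^A: posterior weight 2/9; P(next child type A) = 1/2.
  I^B i × I^A i: posterior weight 1/9; P(next child type A) = 1/4.
Weighted sum = 5/36.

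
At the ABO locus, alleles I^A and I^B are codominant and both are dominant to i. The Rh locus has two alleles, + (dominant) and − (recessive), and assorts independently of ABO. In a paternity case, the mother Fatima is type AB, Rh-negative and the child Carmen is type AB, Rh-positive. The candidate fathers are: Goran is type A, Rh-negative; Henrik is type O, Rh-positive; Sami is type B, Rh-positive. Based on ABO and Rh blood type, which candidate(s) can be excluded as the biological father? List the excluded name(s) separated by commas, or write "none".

Goran, Henrik

A candidate is excluded only if no genotype consistent with his phenotype could produce a type AB, Rh-positive child with a type AB, Rh-negative mother.
Goran (type A, Rh-): no genotype consistent with that phenotype can produce a type-AB Rh+ child with a type-AB mother.
Henrik (type O, Rh+): no genotype consistent with that phenotype can produce a type-AB Rh+ child with a type-AB mother.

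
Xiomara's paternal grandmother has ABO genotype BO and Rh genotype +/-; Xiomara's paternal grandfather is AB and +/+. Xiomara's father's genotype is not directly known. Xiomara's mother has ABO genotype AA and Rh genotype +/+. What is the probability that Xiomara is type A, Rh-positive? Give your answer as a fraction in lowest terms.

Xiomara's father's ABO genotype from BO × AB: 1/4 AB, 1/4 AO, 1/4 BB, 1/4 BO.
Crossing each possibility with the mother AA and summing P(type A): 1/4·1/2 + 1/4·1 + 1/4·0 + 1/4·1/2 = 1/2.
Similarly for Rh via the father's Rh distribution: P(Rh+) = 1.
Independent loci: 1/2 × 1 = 1/2.

1/2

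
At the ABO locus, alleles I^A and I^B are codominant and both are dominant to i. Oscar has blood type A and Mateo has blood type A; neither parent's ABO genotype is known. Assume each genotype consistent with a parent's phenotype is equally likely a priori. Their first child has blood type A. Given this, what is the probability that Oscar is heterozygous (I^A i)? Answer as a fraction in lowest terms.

Possible genotypes: Oscar ∈ {I^A I^A, I^A i}; Mateo ∈ {I^A I^A, I^A i}.
Weight each parental genotype pair by prior × P(type-A child):
  I^A I^A × I^A I^A: posterior weight 4/15.
  I^A I^A × I^A i: posterior weight 4/15.
  I^A i × I^A I^A: posterior weight 4/15.
  I^A i × I^A i: posterior weight 1/5.
Sum the posterior weight over pairs where Oscar is I^A i: 7/15.

7/15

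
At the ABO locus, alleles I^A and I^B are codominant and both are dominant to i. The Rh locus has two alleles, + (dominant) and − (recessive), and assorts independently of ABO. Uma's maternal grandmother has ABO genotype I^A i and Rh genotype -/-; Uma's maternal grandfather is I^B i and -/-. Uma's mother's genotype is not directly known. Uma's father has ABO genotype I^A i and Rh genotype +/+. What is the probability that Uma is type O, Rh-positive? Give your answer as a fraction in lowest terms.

Uma's mother's ABO genotype from I^A i × I^B i: 1/4 I^A I^B, 1/4 I^A i, 1/4 I^B i, 1/4 i i.
Crossing each possibility with the father I^A i and summing P(type O): 1/4·0 + 1/4·1/4 + 1/4·1/4 + 1/4·1/2 = 1/4.
Similarly for Rh via the mother's Rh distribution: P(Rh+) = 1.
Independent loci: 1/4 × 1 = 1/4.

1/4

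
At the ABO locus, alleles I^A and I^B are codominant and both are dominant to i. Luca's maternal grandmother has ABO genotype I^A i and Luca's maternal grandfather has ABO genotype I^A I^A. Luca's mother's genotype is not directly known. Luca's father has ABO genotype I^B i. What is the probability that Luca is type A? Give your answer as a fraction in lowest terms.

Luca's mother's ABO genotype from I^A i × I^A I^A: 1/2 I^A I^A, 1/2 I^A i.
Crossing each possibility with the father I^B i and summing P(type A): 1/2·1/2 + 1/2·1/4 = 3/8.

3/8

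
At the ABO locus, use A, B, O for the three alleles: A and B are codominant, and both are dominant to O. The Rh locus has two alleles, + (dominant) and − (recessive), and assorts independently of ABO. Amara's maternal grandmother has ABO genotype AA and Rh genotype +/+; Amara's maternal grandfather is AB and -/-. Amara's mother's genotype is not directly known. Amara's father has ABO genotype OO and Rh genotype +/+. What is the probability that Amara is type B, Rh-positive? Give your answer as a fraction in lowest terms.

1/4

Amara's mother's ABO genotype from AA × AB: 1/2 AA, 1/2 AB.
Crossing each possibility with the father OO and summing P(type B): 1/2·0 + 1/2·1/2 = 1/4.
Similarly for Rh via the mother's Rh distribution: P(Rh+) = 1.
Independent loci: 1/4 × 1 = 1/4.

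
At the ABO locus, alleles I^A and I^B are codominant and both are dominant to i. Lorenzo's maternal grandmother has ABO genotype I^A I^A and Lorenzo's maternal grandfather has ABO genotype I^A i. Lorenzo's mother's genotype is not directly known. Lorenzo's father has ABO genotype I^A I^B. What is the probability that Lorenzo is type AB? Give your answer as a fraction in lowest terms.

3/8

Lorenzo's mother's ABO genotype from I^A I^A × I^A i: 1/2 I^A I^A, 1/2 I^A i.
Crossing each possibility with the father I^A I^B and summing P(type AB): 1/2·1/2 + 1/2·1/4 = 3/8.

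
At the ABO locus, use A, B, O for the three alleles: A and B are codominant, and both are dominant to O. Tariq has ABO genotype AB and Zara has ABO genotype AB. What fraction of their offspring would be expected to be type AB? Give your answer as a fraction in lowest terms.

ABO cross AB × AB → offspring phenotypes: 1/4 A, 1/4 B, 1/2 AB.
So P(type AB) = 1/2.

1/2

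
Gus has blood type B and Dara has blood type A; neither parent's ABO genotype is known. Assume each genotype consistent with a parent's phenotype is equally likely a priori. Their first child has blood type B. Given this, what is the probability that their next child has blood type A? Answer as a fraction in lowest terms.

Possible genotypes: Gus ∈ {I^B I^B, I^B i}; Dara ∈ {I^A I^A, I^A i}.
Weight each parental genotype pair by prior × P(type-B child):
  I^B I^B × I^A i: posterior weight 2/3; P(next child type A) = 0.
  I^B i × I^A i: posterior weight 1/3; P(next child type A) = 1/4.
Weighted sum = 1/12.

1/12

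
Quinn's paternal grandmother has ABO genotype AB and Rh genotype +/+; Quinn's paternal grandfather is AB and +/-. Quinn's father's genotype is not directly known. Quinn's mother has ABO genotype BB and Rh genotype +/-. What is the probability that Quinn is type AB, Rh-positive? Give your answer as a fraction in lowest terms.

7/16

Quinn's father's ABO genotype from AB × AB: 1/4 AA, 1/2 AB, 1/4 BB.
Crossing each possibility with the mother BB and summing P(type AB): 1/4·1 + 1/2·1/2 + 1/4·0 = 1/2.
Similarly for Rh via the father's Rh distribution: P(Rh+) = 7/8.
Independent loci: 1/2 × 7/8 = 7/16.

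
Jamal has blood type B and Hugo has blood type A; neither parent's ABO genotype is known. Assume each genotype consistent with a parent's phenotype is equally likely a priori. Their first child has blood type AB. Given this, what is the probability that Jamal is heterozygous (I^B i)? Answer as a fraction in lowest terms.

Possible genotypes: Jamal ∈ {I^B I^B, I^B i}; Hugo ∈ {I^A I^A, I^A i}.
Weight each parental genotype pair by prior × P(type-AB child):
  I^B I^B × I^A I^A: posterior weight 4/9.
  I^B I^B × I^A i: posterior weight 2/9.
  I^B i × I^A I^A: posterior weight 2/9.
  I^B i × I^A i: posterior weight 1/9.
Sum the posterior weight over pairs where Jamal is I^B i: 1/3.

1/3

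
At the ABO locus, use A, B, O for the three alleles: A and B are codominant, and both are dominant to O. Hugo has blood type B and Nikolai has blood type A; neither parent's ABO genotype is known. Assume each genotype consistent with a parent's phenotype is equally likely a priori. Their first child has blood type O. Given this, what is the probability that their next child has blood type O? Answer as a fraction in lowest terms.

1/4

Possible genotypes: Hugo ∈ {BB, BO}; Nikolai ∈ {AA, AO}.
Weight each parental genotype pair by prior × P(type-O child):
  BO × AO: posterior weight 1; P(next child type O) = 1/4.
Weighted sum = 1/4.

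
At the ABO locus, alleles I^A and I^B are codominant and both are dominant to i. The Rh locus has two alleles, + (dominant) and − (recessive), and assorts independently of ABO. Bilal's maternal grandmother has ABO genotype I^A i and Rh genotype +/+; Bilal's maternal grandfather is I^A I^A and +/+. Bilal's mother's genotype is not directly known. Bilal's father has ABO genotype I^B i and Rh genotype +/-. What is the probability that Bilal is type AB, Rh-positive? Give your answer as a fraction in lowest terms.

Bilal's mother's ABO genotype from I^A i × I^A I^A: 1/2 I^A I^A, 1/2 I^A i.
Crossing each possibility with the father I^B i and summing P(type AB): 1/2·1/2 + 1/2·1/4 = 3/8.
Similarly for Rh via the mother's Rh distribution: P(Rh+) = 1.
Independent loci: 3/8 × 1 = 3/8.

3/8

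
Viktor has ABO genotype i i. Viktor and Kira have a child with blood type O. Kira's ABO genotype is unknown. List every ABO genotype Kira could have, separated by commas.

I^A i, I^B i, i i

For each candidate genotype of Kira, check whether crossing it with i i can produce every observed child phenotype.
  I^A I^A → possible child types {A} ✗
  I^A I^B → possible child types {A, B} ✗
  I^A i → possible child types {O, A} ✓
  I^B I^B → possible child types {B} ✗
  I^B i → possible child types {O, B} ✓
  i i → possible child types {O} ✓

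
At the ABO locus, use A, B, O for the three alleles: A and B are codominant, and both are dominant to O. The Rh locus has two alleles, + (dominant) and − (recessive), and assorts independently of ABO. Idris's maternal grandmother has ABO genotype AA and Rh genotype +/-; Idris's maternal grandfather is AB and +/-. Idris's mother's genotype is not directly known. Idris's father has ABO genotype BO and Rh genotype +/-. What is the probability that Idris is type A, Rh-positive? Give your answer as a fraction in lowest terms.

9/32

Idris's mother's ABO genotype from AA × AB: 1/2 AA, 1/2 AB.
Crossing each possibility with the father BO and summing P(type A): 1/2·1/2 + 1/2·1/4 = 3/8.
Similarly for Rh via the mother's Rh distribution: P(Rh+) = 3/4.
Independent loci: 3/8 × 3/4 = 9/32.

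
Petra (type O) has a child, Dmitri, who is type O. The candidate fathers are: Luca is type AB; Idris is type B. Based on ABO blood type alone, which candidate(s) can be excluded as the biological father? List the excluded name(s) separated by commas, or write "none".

A candidate is excluded only if no genotype consistent with his phenotype could produce a type O child with a type O mother.
Luca (type AB): no genotype consistent with that phenotype can produce a type-O child with a type-O mother.

Luca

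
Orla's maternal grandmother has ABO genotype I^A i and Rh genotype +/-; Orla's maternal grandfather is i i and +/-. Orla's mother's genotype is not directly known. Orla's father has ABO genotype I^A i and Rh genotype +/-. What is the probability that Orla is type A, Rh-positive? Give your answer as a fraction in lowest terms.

15/32

Orla's mother's ABO genotype from I^A i × i i: 1/2 I^A i, 1/2 i i.
Crossing each possibility with the father I^A i and summing P(type A): 1/2·3/4 + 1/2·1/2 = 5/8.
Similarly for Rh via the mother's Rh distribution: P(Rh+) = 3/4.
Independent loci: 5/8 × 3/4 = 15/32.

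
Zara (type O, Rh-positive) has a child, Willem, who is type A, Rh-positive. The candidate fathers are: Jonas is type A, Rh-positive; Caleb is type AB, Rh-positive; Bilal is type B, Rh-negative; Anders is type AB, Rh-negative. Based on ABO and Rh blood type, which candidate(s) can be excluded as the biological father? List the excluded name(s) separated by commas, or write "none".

A candidate is excluded only if no genotype consistent with his phenotype could produce a type A, Rh-positive child with a type O, Rh-positive mother.
Bilal (type B, Rh-): no genotype consistent with that phenotype can produce a type-A Rh+ child with a type-O mother.

Bilal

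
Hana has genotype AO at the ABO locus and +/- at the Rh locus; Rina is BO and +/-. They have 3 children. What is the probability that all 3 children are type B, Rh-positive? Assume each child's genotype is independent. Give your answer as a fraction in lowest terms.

27/4096

ABO cross AO × BO → 1/4 O, 1/4 A, 1/4 B, 1/4 AB.
Rh cross +/- × +/- → 3/4 Rh+, 1/4 Rh-; so P(type B, Rh-positive) = 1/4 × 3/4 = 3/16 per child.
All 3 independent: (3/16)^3 = 27/4096.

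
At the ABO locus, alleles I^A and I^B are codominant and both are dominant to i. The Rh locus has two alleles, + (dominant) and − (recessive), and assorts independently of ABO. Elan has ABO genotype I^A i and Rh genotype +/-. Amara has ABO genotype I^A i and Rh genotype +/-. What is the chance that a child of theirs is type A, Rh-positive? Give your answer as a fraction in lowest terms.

ABO cross I^A i × I^A i → offspring phenotypes: 1/4 O, 3/4 A.
Rh cross +/- × +/- → 3/4 Rh+, 1/4 Rh-.
Independent loci: P(type A, Rh-positive) = 3/4 × 3/4 = 9/16.

9/16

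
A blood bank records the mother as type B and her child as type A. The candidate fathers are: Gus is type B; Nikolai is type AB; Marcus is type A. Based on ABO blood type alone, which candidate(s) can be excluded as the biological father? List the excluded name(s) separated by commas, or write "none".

A candidate is excluded only if no genotype consistent with his phenotype could produce a type A child with a type B mother.
Gus (type B): no genotype consistent with that phenotype can produce a type-A child with a type-B mother.

Gus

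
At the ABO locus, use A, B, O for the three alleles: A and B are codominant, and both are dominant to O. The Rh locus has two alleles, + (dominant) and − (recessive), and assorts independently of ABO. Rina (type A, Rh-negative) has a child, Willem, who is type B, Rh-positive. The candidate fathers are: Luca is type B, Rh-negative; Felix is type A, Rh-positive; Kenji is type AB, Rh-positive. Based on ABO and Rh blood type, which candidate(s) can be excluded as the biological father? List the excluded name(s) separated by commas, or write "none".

Luca, Felix

A candidate is excluded only if no genotype consistent with his phenotype could produce a type B, Rh-positive child with a type A, Rh-negative mother.
Luca (type B, Rh-): no genotype consistent with that phenotype can produce a type-B Rh+ child with a type-A mother.
Felix (type A, Rh+): no genotype consistent with that phenotype can produce a type-B Rh+ child with a type-A mother.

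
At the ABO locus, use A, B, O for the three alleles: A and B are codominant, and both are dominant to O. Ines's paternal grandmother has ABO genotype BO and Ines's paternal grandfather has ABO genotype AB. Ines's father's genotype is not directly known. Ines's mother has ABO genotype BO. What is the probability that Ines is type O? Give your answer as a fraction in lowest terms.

Ines's father's ABO genotype from BO × AB: 1/4 AB, 1/4 AO, 1/4 BB, 1/4 BO.
Crossing each possibility with the mother BO and summing P(type O): 1/4·0 + 1/4·1/4 + 1/4·0 + 1/4·1/4 = 1/8.

1/8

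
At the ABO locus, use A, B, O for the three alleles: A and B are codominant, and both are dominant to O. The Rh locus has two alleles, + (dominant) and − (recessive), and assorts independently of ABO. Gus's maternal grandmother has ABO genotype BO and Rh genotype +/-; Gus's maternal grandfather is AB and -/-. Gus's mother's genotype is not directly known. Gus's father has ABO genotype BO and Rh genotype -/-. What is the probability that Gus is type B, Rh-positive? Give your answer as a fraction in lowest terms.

5/32

Gus's mother's ABO genotype from BO × AB: 1/4 AB, 1/4 AO, 1/4 BB, 1/4 BO.
Crossing each possibility with the father BO and summing P(type B): 1/4·1/2 + 1/4·1/4 + 1/4·1 + 1/4·3/4 = 5/8.
Similarly for Rh via the mother's Rh distribution: P(Rh+) = 1/4.
Independent loci: 5/8 × 1/4 = 5/32.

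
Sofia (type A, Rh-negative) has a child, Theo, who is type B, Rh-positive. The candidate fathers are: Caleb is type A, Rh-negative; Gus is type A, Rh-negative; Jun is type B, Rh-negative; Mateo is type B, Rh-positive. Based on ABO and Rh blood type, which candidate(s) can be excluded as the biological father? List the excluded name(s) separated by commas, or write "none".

A candidate is excluded only if no genotype consistent with his phenotype could produce a type B, Rh-positive child with a type A, Rh-negative mother.
Caleb (type A, Rh-): no genotype consistent with that phenotype can produce a type-B Rh+ child with a type-A mother.
Gus (type A, Rh-): no genotype consistent with that phenotype can produce a type-B Rh+ child with a type-A mother.
Jun (type B, Rh-): no genotype consistent with that phenotype can produce a type-B Rh+ child with a type-A mother.

Caleb, Gus, Jun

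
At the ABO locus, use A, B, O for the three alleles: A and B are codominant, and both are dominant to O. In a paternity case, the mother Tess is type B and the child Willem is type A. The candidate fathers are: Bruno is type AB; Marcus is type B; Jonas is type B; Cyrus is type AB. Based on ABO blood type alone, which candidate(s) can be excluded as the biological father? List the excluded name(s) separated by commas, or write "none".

Marcus, Jonas

A candidate is excluded only if no genotype consistent with his phenotype could produce a type A child with a type B mother.
Marcus (type B): no genotype consistent with that phenotype can produce a type-A child with a type-B mother.
Jonas (type B): no genotype consistent with that phenotype can produce a type-A child with a type-B mother.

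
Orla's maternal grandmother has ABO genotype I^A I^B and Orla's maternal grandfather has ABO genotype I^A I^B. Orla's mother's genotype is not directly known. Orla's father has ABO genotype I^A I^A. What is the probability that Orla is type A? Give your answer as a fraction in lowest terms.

Orla's mother's ABO genotype from I^A I^B × I^A I^B: 1/4 I^A I^A, 1/2 I^A I^B, 1/4 I^B I^B.
Crossing each possibility with the father I^A I^A and summing P(type A): 1/4·1 + 1/2·1/2 + 1/4·0 = 1/2.

1/2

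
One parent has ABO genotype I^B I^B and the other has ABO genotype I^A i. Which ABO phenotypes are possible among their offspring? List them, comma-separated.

B, AB

Gametes from I^B I^B × I^A i give offspring ABO genotypes I^A I^B, I^B i, i.e. phenotypes B, AB.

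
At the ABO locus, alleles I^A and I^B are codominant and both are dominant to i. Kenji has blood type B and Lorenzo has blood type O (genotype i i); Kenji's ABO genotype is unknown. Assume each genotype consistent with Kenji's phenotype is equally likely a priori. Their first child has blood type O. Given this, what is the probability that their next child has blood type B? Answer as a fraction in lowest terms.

Possible genotypes: Kenji ∈ {I^B I^B, I^B i}; Lorenzo ∈ {i i}.
Weight each parental genotype pair by prior × P(type-O child):
  I^B i × i i: posterior weight 1; P(next child type B) = 1/2.
Weighted sum = 1/2.

1/2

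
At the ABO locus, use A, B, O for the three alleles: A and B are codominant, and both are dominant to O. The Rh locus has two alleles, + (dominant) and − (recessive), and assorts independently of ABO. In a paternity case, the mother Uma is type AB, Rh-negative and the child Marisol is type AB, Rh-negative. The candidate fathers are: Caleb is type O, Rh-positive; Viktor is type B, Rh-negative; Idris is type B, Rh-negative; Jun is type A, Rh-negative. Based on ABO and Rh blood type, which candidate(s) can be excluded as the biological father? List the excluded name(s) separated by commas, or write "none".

Caleb

A candidate is excluded only if no genotype consistent with his phenotype could produce a type AB, Rh-negative child with a type AB, Rh-negative mother.
Caleb (type O, Rh+): no genotype consistent with that phenotype can produce a type-AB Rh- child with a type-AB mother.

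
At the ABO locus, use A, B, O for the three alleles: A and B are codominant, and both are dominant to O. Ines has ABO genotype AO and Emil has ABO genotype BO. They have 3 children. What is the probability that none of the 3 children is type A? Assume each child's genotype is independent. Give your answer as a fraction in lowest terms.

ABO cross AO × BO → 1/4 O, 1/4 A, 1/4 B, 1/4 AB.
So P(type A) = 1/4 per child.
P(not type A) = 3/4 for one child; (3/4)^3 = 27/64.

27/64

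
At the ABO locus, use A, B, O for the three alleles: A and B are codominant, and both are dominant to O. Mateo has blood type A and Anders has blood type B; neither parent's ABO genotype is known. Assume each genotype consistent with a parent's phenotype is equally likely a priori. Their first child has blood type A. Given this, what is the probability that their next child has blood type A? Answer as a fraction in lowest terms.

Possible genotypes: Mateo ∈ {AA, AO}; Anders ∈ {BB, BO}.
Weight each parental genotype pair by prior × P(type-A child):
  AA × BO: posterior weight 2/3; P(next child type A) = 1/2.
  AO × BO: posterior weight 1/3; P(next child type A) = 1/4.
Weighted sum = 5/12.

5/12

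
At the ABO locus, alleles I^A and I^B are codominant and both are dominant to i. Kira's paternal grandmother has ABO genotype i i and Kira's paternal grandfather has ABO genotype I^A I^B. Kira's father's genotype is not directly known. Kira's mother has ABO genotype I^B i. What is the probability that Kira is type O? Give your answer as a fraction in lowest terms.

1/4

Kira's father's ABO genotype from i i × I^A I^B: 1/2 I^A i, 1/2 I^B i.
Crossing each possibility with the mother I^B i and summing P(type O): 1/2·1/4 + 1/2·1/4 = 1/4.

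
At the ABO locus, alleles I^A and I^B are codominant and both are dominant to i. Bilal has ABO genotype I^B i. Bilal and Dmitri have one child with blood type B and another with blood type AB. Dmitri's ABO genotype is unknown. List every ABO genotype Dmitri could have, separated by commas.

For each candidate genotype of Dmitri, check whether crossing it with I^B i can produce every observed child phenotype.
  I^A I^A → possible child types {A, AB} ✗
  I^A I^B → possible child types {A, B, AB} ✓
  I^A i → possible child types {O, A, B, AB} ✓
  I^B I^B → possible child types {B} ✗
  I^B i → possible child types {O, B} ✗
  i i → possible child types {O, B} ✗

I^A I^B, I^A i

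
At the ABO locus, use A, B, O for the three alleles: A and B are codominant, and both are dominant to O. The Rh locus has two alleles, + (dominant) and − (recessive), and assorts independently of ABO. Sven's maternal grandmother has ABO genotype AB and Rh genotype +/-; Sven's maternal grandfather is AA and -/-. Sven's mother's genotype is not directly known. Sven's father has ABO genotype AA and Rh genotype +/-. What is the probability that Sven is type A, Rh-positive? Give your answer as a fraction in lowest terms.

15/32

Sven's mother's ABO genotype from AB × AA: 1/2 AA, 1/2 AB.
Crossing each possibility with the father AA and summing P(type A): 1/2·1 + 1/2·1/2 = 3/4.
Similarly for Rh via the mother's Rh distribution: P(Rh+) = 5/8.
Independent loci: 3/4 × 5/8 = 15/32.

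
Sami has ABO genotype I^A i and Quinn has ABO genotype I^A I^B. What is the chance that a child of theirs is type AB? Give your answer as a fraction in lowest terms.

ABO cross I^A i × I^A I^B → offspring phenotypes: 1/2 A, 1/4 B, 1/4 AB.
So P(type AB) = 1/4.

1/4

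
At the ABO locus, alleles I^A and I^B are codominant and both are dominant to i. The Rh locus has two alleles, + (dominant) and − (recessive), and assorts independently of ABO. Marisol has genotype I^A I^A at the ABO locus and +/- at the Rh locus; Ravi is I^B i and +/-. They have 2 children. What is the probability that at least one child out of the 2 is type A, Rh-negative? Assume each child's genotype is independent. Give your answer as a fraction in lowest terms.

15/64

ABO cross I^A I^A × I^B i → 1/2 A, 1/2 AB.
Rh cross +/- × +/- → 3/4 Rh+, 1/4 Rh-; so P(type A, Rh-negative) = 1/2 × 1/4 = 1/8 per child.
P(none) = (7/8)^2 = 49/64; P(at least one) = 1 − 49/64 = 15/64.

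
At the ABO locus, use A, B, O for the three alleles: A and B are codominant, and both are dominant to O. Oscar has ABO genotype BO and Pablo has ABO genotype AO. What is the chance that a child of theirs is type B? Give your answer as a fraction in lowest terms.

1/4

ABO cross BO × AO → offspring phenotypes: 1/4 O, 1/4 A, 1/4 B, 1/4 AB.
So P(type B) = 1/4.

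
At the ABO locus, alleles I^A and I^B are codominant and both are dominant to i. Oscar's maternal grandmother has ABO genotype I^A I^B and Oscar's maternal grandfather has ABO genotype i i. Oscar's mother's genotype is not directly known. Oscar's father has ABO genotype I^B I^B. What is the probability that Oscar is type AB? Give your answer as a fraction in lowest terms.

Oscar's mother's ABO genotype from I^A I^B × i i: 1/2 I^A i, 1/2 I^B i.
Crossing each possibility with the father I^B I^B and summing P(type AB): 1/2·1/2 + 1/2·0 = 1/4.

1/4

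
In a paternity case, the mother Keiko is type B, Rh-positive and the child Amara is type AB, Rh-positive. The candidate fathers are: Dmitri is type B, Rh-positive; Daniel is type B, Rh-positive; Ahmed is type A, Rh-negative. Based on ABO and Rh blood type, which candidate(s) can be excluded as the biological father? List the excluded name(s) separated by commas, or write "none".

Dmitri, Daniel

A candidate is excluded only if no genotype consistent with his phenotype could produce a type AB, Rh-positive child with a type B, Rh-positive mother.
Dmitri (type B, Rh+): no genotype consistent with that phenotype can produce a type-AB Rh+ child with a type-B mother.
Daniel (type B, Rh+): no genotype consistent with that phenotype can produce a type-AB Rh+ child with a type-B mother.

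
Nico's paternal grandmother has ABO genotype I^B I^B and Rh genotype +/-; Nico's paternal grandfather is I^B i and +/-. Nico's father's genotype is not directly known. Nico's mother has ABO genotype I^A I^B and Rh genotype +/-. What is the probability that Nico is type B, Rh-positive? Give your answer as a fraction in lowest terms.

3/8

Nico's father's ABO genotype from I^B I^B × I^B i: 1/2 I^B I^B, 1/2 I^B i.
Crossing each possibility with the mother I^A I^B and summing P(type B): 1/2·1/2 + 1/2·1/2 = 1/2.
Similarly for Rh via the father's Rh distribution: P(Rh+) = 3/4.
Independent loci: 1/2 × 3/4 = 3/8.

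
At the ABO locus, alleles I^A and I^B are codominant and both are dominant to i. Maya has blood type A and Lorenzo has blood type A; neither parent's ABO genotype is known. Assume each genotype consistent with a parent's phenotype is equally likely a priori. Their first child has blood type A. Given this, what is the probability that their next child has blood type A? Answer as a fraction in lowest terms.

Possible genotypes: Maya ∈ {I^A I^A, I^A i}; Lorenzo ∈ {I^A I^A, I^A i}.
Weight each parental genotype pair by prior × P(type-A child):
  I^A I^A × I^A I^A: posterior weight 4/15; P(next child type A) = 1.
  I^A I^A × I^A i: posterior weight 4/15; P(next child type A) = 1.
  I^A i × I^A I^A: posterior weight 4/15; P(next child type A) = 1.
  I^A i × I^A i: posterior weight 1/5; P(next child type A) = 3/4.
Weighted sum = 19/20.

19/20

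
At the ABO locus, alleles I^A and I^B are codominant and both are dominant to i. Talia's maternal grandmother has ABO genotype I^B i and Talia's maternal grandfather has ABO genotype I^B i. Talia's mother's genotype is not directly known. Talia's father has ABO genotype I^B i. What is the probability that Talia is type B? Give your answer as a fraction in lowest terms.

Talia's mother's ABO genotype from I^B i × I^B i: 1/4 I^B I^B, 1/2 I^B i, 1/4 i i.
Crossing each possibility with the father I^B i and summing P(type B): 1/4·1 + 1/2·3/4 + 1/4·1/2 = 3/4.

3/4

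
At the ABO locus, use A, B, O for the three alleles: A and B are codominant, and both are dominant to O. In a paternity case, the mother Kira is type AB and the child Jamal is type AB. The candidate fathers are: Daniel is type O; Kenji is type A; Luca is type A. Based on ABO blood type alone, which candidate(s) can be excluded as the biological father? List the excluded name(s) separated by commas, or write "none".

Daniel

A candidate is excluded only if no genotype consistent with his phenotype could produce a type AB child with a type AB mother.
Daniel (type O): no genotype consistent with that phenotype can produce a type-AB child with a type-AB mother.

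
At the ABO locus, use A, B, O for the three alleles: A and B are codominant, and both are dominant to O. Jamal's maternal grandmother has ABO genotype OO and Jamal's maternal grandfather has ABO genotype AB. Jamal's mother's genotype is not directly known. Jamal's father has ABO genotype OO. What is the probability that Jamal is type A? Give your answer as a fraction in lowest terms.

1/4

Jamal's mother's ABO genotype from OO × AB: 1/2 AO, 1/2 BO.
Crossing each possibility with the father OO and summing P(type A): 1/2·1/2 + 1/2·0 = 1/4.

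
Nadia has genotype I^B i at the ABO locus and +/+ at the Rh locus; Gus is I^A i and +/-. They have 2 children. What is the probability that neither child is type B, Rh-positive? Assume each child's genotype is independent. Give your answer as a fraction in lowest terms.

9/16

ABO cross I^B i × I^A i → 1/4 O, 1/4 A, 1/4 B, 1/4 AB.
Rh cross +/+ × +/- → 1 Rh+; so P(type B, Rh-positive) = 1/4 × 1 = 1/4 per child.
P(not type B, Rh-positive) = 3/4 for one child; (3/4)^2 = 9/16.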